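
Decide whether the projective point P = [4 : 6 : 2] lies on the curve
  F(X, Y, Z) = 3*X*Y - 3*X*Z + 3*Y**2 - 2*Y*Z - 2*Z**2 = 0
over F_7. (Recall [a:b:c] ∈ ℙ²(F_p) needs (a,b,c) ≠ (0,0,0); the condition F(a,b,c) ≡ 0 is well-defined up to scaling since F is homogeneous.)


F(4,6,2) ≡ 5 (mod 7); P is NOT on the curve.

Evaluate F(4, 6, 2) term-by-term (mod 7).
  3*X*Y ↦ 3·4·6·1 = 72
  -3*X*Z ↦ -3·4·1·2 = -24
  3*Y**2 ↦ 3·1·36·1 = 108
  -2*Y*Z ↦ -2·1·6·2 = -24
  -2*Z**2 ↦ -2·1·1·4 = -8
Sum: F(4, 6, 2) = (72) + (-24) + (108) + (-24) + (-8) = 124.
Reducing mod 7: 124 ≡ 5 (mod 7).
Since F(a, b, c) ≡ 5 ≠ 0 (mod 7), P does NOT lie on the curve.


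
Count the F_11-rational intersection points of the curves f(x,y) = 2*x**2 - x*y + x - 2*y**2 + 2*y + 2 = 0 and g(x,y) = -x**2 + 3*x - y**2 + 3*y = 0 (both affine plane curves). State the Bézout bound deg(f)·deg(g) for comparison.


Common zeros: ∅; count = 0; Bézout bound = 4.

deg(f) = 2, deg(g) = 2, so Bézout bound = 4.
Scan x ∈ F_11. For each x, list the y ∈ F_11 with f(x, y) ≡ 0 and those with g(x, y) ≡ 0 (mod 11); the common zeros in that column are the intersection.
  x = 0: f ≡ 0 at y ∈ {4, 8}; g ≡ 0 at y ∈ {0, 3}; common: ∅.
  x = 1: f ≡ 0 at y ∈ ∅; g ≡ 0 at y ∈ ∅; common: ∅.
  x = 2: f ≡ 0 at y ∈ ∅; g ≡ 0 at y ∈ ∅; common: ∅.
  x = 3: f ≡ 0 at y ∈ {6, 10}; g ≡ 0 at y ∈ {0, 3}; common: ∅.
  x = 4: f ≡ 0 at y ∈ {5}; g ≡ 0 at y ∈ {6, 8}; common: ∅.
  x = 5: f ≡ 0 at y ∈ {6, 9}; g ≡ 0 at y ∈ ∅; common: ∅.
  x = 6: f ≡ 0 at y ∈ ∅; g ≡ 0 at y ∈ {4, 10}; common: ∅.
  x = 7: f ≡ 0 at y ∈ {4, 10}; g ≡ 0 at y ∈ ∅; common: ∅.
  x = 8: f ≡ 0 at y ∈ ∅; g ≡ 0 at y ∈ {4, 10}; common: ∅.
  x = 9: f ≡ 0 at y ∈ {5, 8}; g ≡ 0 at y ∈ ∅; common: ∅.
  x = 10: f ≡ 0 at y ∈ {9}; g ≡ 0 at y ∈ {6, 8}; common: ∅.
Collecting: common zeros = ∅, so the count is 0.
Comparison with the Bézout bound: 0 ≤ 4 = deg(f)·deg(g), as expected for curves with no common component (the affine F_11-count falls short of the bound because intersections may lie at infinity, over extension fields, or carry multiplicity).


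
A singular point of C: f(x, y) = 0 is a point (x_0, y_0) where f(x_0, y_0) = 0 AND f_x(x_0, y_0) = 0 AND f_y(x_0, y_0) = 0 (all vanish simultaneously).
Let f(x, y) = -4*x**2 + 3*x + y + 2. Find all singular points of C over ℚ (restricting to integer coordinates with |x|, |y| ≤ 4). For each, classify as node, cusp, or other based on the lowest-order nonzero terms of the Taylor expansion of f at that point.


No singular points in the scanned grid; C is smooth there.

Compute partial derivatives:
  f_x = 3 - 8*x.
  f_y = 1.
f_y = 1 is a nonzero constant, so f_y never vanishes: no point (x, y) can satisfy f = f_x = f_y = 0. In particular no (x, y) ∈ {−4, ..., 4}² is singular; the curve is smooth.


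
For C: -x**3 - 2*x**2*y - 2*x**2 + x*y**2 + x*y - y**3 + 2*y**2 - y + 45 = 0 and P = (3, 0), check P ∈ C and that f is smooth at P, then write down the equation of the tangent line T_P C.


Tangent line at P: -39*x - 16*y + 117 = 0.

Step 1: f(3, 0) = 0, so P lies on C.
Step 2: partial derivatives
  f_x(x, y) = -3*x**2 - 4*x*y - 4*x + y**2 + y, f_y(x, y) = -2*x**2 + 2*x*y + x - 3*y**2 + 4*y - 1.
  f_x(P) = -39, f_y(P) = -16 (gradient nonzero, so P is smooth).
Step 3: tangent line at P: -39·(x − 3) + -16·(y − 0) = 0.
Expanding: -39*x - 16*y + 117 = 0.


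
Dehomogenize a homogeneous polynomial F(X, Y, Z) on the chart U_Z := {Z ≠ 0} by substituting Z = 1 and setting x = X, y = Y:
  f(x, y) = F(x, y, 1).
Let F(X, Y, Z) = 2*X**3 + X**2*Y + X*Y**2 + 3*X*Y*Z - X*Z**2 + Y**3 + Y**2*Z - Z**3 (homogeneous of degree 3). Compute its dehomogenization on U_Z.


f(x, y) = 2*x**3 + x**2*y + x*y**2 + 3*x*y - x + y**3 + y**2 - 1

On U_Z we set Z = 1. Each monomial c·X^i·Y^j·Z^k in F becomes c·x^i·y^j·1^k = c·x^i·y^j.
Substituting Z = 1: F(X, Y, 1) = 2*x**3 + x**2*y + x*y**2 + 3*x*y - x + y**3 + y**2 - 1.
Note: deg(f) ≤ deg(F) = 3; strict inequality happens when F is divisible by Z (lost terms).


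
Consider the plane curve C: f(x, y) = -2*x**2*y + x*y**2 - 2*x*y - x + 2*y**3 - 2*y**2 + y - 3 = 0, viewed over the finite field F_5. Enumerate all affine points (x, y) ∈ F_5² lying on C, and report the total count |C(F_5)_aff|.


Affine F_5-points: {(2, 0)}; count = 1.

For each of the 25 pairs (x, y) ∈ F_5², evaluate f(x, y) mod 5. Record the zeros.
  x = 0: [0↦2, 1↦3, 2↦2, 3↦1, 4↦2]  zeros at y ∈ ∅
  x = 1: [0↦1, 1↦4, 2↦2, 3↦2, 4↦1]  zeros at y ∈ ∅
  x = 2: [0↦0, 1↦1, 2↦4, 3↦1, 4↦4]  zeros at y ∈ {0}
  x = 3: [0↦4, 1↦4, 2↦3, 3↦3, 4↦1]  zeros at y ∈ ∅
  x = 4: [0↦3, 1↦3, 2↦4, 3↦3, 4↦2]  zeros at y ∈ ∅
Collecting zeros: affine points = {(2, 0)}.
Total count |C(F_5)_aff| = 1.


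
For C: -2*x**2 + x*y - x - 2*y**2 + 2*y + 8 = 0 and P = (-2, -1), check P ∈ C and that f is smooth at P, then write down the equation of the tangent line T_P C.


Tangent line at P: 6*x + 4*y + 16 = 0.

Step 1: f(-2, -1) = 0, so P lies on C.
Step 2: partial derivatives
  f_x(x, y) = -4*x + y - 1, f_y(x, y) = x - 4*y + 2.
  f_x(P) = 6, f_y(P) = 4 (gradient nonzero, so P is smooth).
Step 3: tangent line at P: 6·(x − -2) + 4·(y − -1) = 0.
Expanding: 6*x + 4*y + 16 = 0.


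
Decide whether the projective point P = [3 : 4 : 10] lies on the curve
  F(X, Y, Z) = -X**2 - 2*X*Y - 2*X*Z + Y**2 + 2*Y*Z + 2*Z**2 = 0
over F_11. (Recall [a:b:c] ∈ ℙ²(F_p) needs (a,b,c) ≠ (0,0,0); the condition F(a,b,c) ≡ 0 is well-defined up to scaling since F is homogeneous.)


F(3,4,10) ≡ 5 (mod 11); P is NOT on the curve.

Evaluate F(3, 4, 10) term-by-term (mod 11).
  -X**2 ↦ -1·9·1·1 = -9
  -2*X*Y ↦ -2·3·4·1 = -24
  -2*X*Z ↦ -2·3·1·10 = -60
  Y**2 ↦ 1·1·16·1 = 16
  2*Y*Z ↦ 2·1·4·10 = 80
  2*Z**2 ↦ 2·1·1·100 = 200
Sum: F(3, 4, 10) = (-9) + (-24) + (-60) + (16) + (80) + (200) = 203.
Reducing mod 11: 203 ≡ 5 (mod 11).
Since F(a, b, c) ≡ 5 ≠ 0 (mod 11), P does NOT lie on the curve.


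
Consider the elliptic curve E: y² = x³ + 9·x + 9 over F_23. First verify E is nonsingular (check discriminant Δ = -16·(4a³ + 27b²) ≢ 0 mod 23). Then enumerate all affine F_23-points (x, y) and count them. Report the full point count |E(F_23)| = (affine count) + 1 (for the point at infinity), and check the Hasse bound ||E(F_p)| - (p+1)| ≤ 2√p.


Affine points = {(0, 3), (0, 20), (2, 9), (2, 14), (5, 8), (5, 15), (6, 7), (6, 16), (7, 1), (7, 22), (8, 8), (8, 15), (10, 8), (10, 15), (11, 6), (11, 17), (13, 0), (14, 2), (14, 21), (15, 0), (18, 0), (19, 1), (19, 22), (20, 1), (20, 22), (21, 11), (21, 12)}; affine count = 27; |E(F_23)| = 28.

Discriminant check: Δ ∝ 4a³ + 27b² = 4·9³ + 27·9² = 4·729 + 27·81 ≡ 20 (mod 23). Nonzero ⇒ E is nonsingular.
For each x ∈ F_23, compute rhs = x³ + 9·x + 9 mod 23, then count y ∈ F_23 with y² ≡ rhs.
  x = 0: rhs = 9, matching y values: 3, 20 (2 points).
  x = 1: rhs = 19, matching y values: none (0 points).
  x = 2: rhs = 12, matching y values: 9, 14 (2 points).
  x = 3: rhs = 17, matching y values: none (0 points).
  x = 4: rhs = 17, matching y values: none (0 points).
  x = 5: rhs = 18, matching y values: 8, 15 (2 points).
  x = 6: rhs = 3, matching y values: 7, 16 (2 points).
  x = 7: rhs = 1, matching y values: 1, 22 (2 points).
  x = 8: rhs = 18, matching y values: 8, 15 (2 points).
  x = 9: rhs = 14, matching y values: none (0 points).
  x = 10: rhs = 18, matching y values: 8, 15 (2 points).
  x = 11: rhs = 13, matching y values: 6, 17 (2 points).
  x = 12: rhs = 5, matching y values: none (0 points).
  x = 13: rhs = 0, matching y values: 0 (1 points).
  x = 14: rhs = 4, matching y values: 2, 21 (2 points).
  x = 15: rhs = 0, matching y values: 0 (1 points).
  x = 16: rhs = 17, matching y values: none (0 points).
  x = 17: rhs = 15, matching y values: none (0 points).
  x = 18: rhs = 0, matching y values: 0 (1 points).
  x = 19: rhs = 1, matching y values: 1, 22 (2 points).
  x = 20: rhs = 1, matching y values: 1, 22 (2 points).
  x = 21: rhs = 6, matching y values: 11, 12 (2 points).
  x = 22: rhs = 22, matching y values: none (0 points).
Total affine count: 27.
Full point count |E(F_23)| = 27 + 1 = 28.
Hasse bound: |28 − (23+1)| = |4| = 4 ≤ 2√23 ≈ 9.5917 ✓.


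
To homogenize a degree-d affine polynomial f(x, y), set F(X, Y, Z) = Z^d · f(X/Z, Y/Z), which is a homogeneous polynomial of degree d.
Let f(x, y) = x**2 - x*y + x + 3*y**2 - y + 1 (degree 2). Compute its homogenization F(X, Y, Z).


F(X, Y, Z) = X**2 - X*Y + X*Z + 3*Y**2 - Y*Z + Z**2

deg(f) = 2.
Substitute x = X/Z, y = Y/Z into f, then multiply by Z^2.
  monomial 1·x^2·y^0 ↦ 1·X^2·Y^0·Z^0.
  monomial -1·x^1·y^1 ↦ -1·X^1·Y^1·Z^0.
  monomial 1·x^1·y^0 ↦ 1·X^1·Y^0·Z^1.
  monomial 3·x^0·y^2 ↦ 3·X^0·Y^2·Z^0.
  monomial -1·x^0·y^1 ↦ -1·X^0·Y^1·Z^1.
  monomial 1·x^0·y^0 ↦ 1·X^0·Y^0·Z^2.
Collecting: F(X, Y, Z) = X**2 - X*Y + X*Z + 3*Y**2 - Y*Z + Z**2.


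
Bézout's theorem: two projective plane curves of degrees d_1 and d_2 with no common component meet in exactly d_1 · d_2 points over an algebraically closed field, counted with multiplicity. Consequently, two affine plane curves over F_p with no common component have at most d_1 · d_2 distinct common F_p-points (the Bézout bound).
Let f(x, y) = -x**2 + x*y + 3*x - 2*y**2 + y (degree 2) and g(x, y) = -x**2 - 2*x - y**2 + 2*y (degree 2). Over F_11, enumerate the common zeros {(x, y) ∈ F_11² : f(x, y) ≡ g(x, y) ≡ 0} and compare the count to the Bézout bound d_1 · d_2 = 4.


Common zeros: {(0, 0), (1, 4), (7, 3), (8, 9)}; count = 4; Bézout bound = 4.

deg(f) = 2, deg(g) = 2, so Bézout bound = 4.
Scan x ∈ F_11. For each x, list the y ∈ F_11 with f(x, y) ≡ 0 and those with g(x, y) ≡ 0 (mod 11); the common zeros in that column are the intersection.
  x = 0: f ≡ 0 at y ∈ {0, 6}; g ≡ 0 at y ∈ {0, 2}; common: {0}.
  x = 1: f ≡ 0 at y ∈ {4, 8}; g ≡ 0 at y ∈ {4, 9}; common: {4}.
  x = 2: f ≡ 0 at y ∈ {2, 5}; g ≡ 0 at y ∈ {3, 10}; common: ∅.
  x = 3: f ≡ 0 at y ∈ {0, 2}; g ≡ 0 at y ∈ ∅; common: ∅.
  x = 4: f ≡ 0 at y ∈ {9, 10}; g ≡ 0 at y ∈ ∅; common: ∅.
  x = 5: f ≡ 0 at y ∈ {7}; g ≡ 0 at y ∈ ∅; common: ∅.
  x = 6: f ≡ 0 at y ∈ {4, 5}; g ≡ 0 at y ∈ ∅; common: ∅.
  x = 7: f ≡ 0 at y ∈ {1, 3}; g ≡ 0 at y ∈ {3, 10}; common: {3}.
  x = 8: f ≡ 0 at y ∈ {1, 9}; g ≡ 0 at y ∈ {4, 9}; common: {9}.
  x = 9: f ≡ 0 at y ∈ {6, 10}; g ≡ 0 at y ∈ {0, 2}; common: ∅.
  x = 10: f ≡ 0 at y ∈ {3, 8}; g ≡ 0 at y ∈ ∅; common: ∅.
Collecting: common zeros = {(0, 0), (1, 4), (7, 3), (8, 9)}, so the count is 4.
Comparison with the Bézout bound: 4 ≤ 4 = deg(f)·deg(g), as expected for curves with no common component (the bound is attained).


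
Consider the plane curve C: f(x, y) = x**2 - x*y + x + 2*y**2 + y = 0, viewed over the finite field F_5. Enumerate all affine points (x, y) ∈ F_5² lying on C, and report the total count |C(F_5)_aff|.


Affine F_5-points: {(0, 0), (0, 2), (1, 2), (1, 3), (4, 0), (4, 4)}; count = 6.

For each of the 25 pairs (x, y) ∈ F_5², evaluate f(x, y) mod 5. Record the zeros.
  x = 0: [0↦0, 1↦3, 2↦0, 3↦1, 4↦1]  zeros at y ∈ {0, 2}
  x = 1: [0↦2, 1↦4, 2↦0, 3↦0, 4↦4]  zeros at y ∈ {2, 3}
  x = 2: [0↦1, 1↦2, 2↦2, 3↦1, 4↦4]  zeros at y ∈ ∅
  x = 3: [0↦2, 1↦2, 2↦1, 3↦4, 4↦1]  zeros at y ∈ ∅
  x = 4: [0↦0, 1↦4, 2↦2, 3↦4, 4↦0]  zeros at y ∈ {0, 4}
Collecting zeros: affine points = {(0, 0), (0, 2), (1, 2), (1, 3), (4, 0), (4, 4)}.
Total count |C(F_5)_aff| = 6.


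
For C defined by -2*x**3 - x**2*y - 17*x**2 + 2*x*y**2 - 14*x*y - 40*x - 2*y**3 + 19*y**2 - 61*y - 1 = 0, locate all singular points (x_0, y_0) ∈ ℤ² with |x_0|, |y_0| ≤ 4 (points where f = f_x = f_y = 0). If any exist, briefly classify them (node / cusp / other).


Singular points: {(-3, 2)}; classification: node.

Compute partial derivatives:
  f_x = -6*x**2 - 2*x*y - 34*x + 2*y**2 - 14*y - 40.
  f_y = -x**2 + 4*x*y - 14*x - 6*y**2 + 38*y - 61.
Scan x_0 ∈ {−4, ..., 4}. For each x_0, f_y(x_0, y) is a polynomial in y; find its integer roots y ∈ {−4, ..., 4}, then test f_x and f at those candidates.
  x = -4: f_y(-4, y) = -6*y**2 + 22*y - 21; no integer root y with |y| ≤ 4.
  x = -3: f_y(-3, y) = -6*y**2 + 26*y - 28; vanishes at y ∈ {2}. (-3, 2): f_x = 0, f = 0 — SINGULAR.
  x = -2: f_y(-2, y) = -6*y**2 + 30*y - 37; no integer root y with |y| ≤ 4.
  x = -1: f_y(-1, y) = -6*y**2 + 34*y - 48; vanishes at y ∈ {3}. (-1, 3): f_x = -30 ≠ 0.
  x = 0: f_y(0, y) = -6*y**2 + 38*y - 61; no integer root y with |y| ≤ 4.
  x = 1: f_y(1, y) = -6*y**2 + 42*y - 76; no integer root y with |y| ≤ 4.
  x = 2: f_y(2, y) = -6*y**2 + 46*y - 93; no integer root y with |y| ≤ 4.
  x = 3: f_y(3, y) = -6*y**2 + 50*y - 112; no integer root y with |y| ≤ 4.
  x = 4: f_y(4, y) = -6*y**2 + 54*y - 133; no integer root y with |y| ≤ 4.
Only singular point on the grid: (-3, 2).
Classify: substitute x = -3 + u, y = 2 + v and expand: f = -2*u**3 - u**2*v - u**2 + 2*u*v**2 - 2*v**3 + v**2.
No constant or linear terms (consistent with a singular point). Quadratic part: -u**2 + v**2. Cubic part: -2*u**3 - u**2*v + 2*u*v**2 - 2*v**3.
The quadratic part v**2 - u**2 = (v − u)(v + u) splits into two distinct linear factors, so there are two distinct tangent lines y − 2 = ±(x − -3) — this is a node (ordinary double point).
Classification: node.


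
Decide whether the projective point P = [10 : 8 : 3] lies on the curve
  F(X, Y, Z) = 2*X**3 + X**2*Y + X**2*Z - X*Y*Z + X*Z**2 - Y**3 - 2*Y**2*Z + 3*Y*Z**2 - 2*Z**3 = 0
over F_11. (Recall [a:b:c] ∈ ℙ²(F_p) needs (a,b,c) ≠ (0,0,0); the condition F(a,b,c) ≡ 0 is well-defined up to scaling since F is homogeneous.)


F(10,8,3) ≡ 5 (mod 11); P is NOT on the curve.

Evaluate F(10, 8, 3) term-by-term (mod 11).
  2*X**3 ↦ 2·1000·1·1 = 2000
  X**2*Y ↦ 1·100·8·1 = 800
  X**2*Z ↦ 1·100·1·3 = 300
  -X*Y*Z ↦ -1·10·8·3 = -240
  X*Z**2 ↦ 1·10·1·9 = 90
  -Y**3 ↦ -1·1·512·1 = -512
  -2*Y**2*Z ↦ -2·1·64·3 = -384
  3*Y*Z**2 ↦ 3·1·8·9 = 216
  -2*Z**3 ↦ -2·1·1·27 = -54
Sum: F(10, 8, 3) = (2000) + (800) + (300) + (-240) + (90) + (-512) + (-384) + (216) + (-54) = 2216.
Reducing mod 11: 2216 ≡ 5 (mod 11).
Since F(a, b, c) ≡ 5 ≠ 0 (mod 11), P does NOT lie on the curve.


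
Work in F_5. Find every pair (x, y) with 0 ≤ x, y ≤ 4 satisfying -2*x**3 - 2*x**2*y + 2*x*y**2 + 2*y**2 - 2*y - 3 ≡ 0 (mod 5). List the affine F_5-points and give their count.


Affine F_5-points: {(1, 0), (1, 1), (2, 2), (2, 3), (3, 2), (3, 3), (4, 1)}; count = 7.

For each of the 25 pairs (x, y) ∈ F_5², evaluate f(x, y) mod 5. Record the zeros.
  x = 0: [0↦2, 1↦2, 2↦1, 3↦4, 4↦1]  zeros at y ∈ ∅
  x = 1: [0↦0, 1↦0, 2↦3, 3↦4, 4↦3]  zeros at y ∈ {0, 1}
  x = 2: [0↦1, 1↦2, 2↦0, 3↦0, 4↦2]  zeros at y ∈ {2, 3}
  x = 3: [0↦3, 1↦1, 2↦0, 3↦0, 4↦1]  zeros at y ∈ {2, 3}
  x = 4: [0↦4, 1↦0, 2↦1, 3↦2, 4↦3]  zeros at y ∈ {1}
Collecting zeros: affine points = {(1, 0), (1, 1), (2, 2), (2, 3), (3, 2), (3, 3), (4, 1)}.
Total count |C(F_5)_aff| = 7.


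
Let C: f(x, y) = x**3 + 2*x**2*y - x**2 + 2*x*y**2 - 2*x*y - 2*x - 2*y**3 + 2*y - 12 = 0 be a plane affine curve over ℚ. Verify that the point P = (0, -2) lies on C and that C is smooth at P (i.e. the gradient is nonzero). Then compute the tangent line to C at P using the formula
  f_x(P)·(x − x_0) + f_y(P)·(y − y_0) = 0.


Tangent line at P: 10*x - 22*y - 44 = 0.

Step 1: f(0, -2) = 0, so P lies on C.
Step 2: partial derivatives
  f_x(x, y) = 3*x**2 + 4*x*y - 2*x + 2*y**2 - 2*y - 2, f_y(x, y) = 2*x**2 + 4*x*y - 2*x - 6*y**2 + 2.
  f_x(P) = 10, f_y(P) = -22 (gradient nonzero, so P is smooth).
Step 3: tangent line at P: 10·(x − 0) + -22·(y − -2) = 0.
Expanding: 10*x - 22*y - 44 = 0.


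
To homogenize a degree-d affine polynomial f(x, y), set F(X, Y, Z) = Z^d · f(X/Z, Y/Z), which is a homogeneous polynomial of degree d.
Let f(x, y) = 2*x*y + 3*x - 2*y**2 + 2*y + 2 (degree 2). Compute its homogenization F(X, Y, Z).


F(X, Y, Z) = 2*X*Y + 3*X*Z - 2*Y**2 + 2*Y*Z + 2*Z**2

deg(f) = 2.
Substitute x = X/Z, y = Y/Z into f, then multiply by Z^2.
  monomial 2·x^1·y^1 ↦ 2·X^1·Y^1·Z^0.
  monomial 3·x^1·y^0 ↦ 3·X^1·Y^0·Z^1.
  monomial -2·x^0·y^2 ↦ -2·X^0·Y^2·Z^0.
  monomial 2·x^0·y^1 ↦ 2·X^0·Y^1·Z^1.
  monomial 2·x^0·y^0 ↦ 2·X^0·Y^0·Z^2.
Collecting: F(X, Y, Z) = 2*X*Y + 3*X*Z - 2*Y**2 + 2*Y*Z + 2*Z**2.


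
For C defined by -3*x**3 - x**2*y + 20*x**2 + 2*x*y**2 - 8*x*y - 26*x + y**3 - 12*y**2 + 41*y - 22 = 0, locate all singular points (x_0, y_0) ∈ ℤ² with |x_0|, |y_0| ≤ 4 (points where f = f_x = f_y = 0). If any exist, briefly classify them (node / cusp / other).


Singular points: {(2, 3)}; classification: node.

Compute partial derivatives:
  f_x = -9*x**2 - 2*x*y + 40*x + 2*y**2 - 8*y - 26.
  f_y = -x**2 + 4*x*y - 8*x + 3*y**2 - 24*y + 41.
Scan x_0 ∈ {−4, ..., 4}. For each x_0, f_y(x_0, y) is a polynomial in y; find its integer roots y ∈ {−4, ..., 4}, then test f_x and f at those candidates.
  x = -4: f_y(-4, y) = 3*y**2 - 40*y + 57; no integer root y with |y| ≤ 4.
  x = -3: f_y(-3, y) = 3*y**2 - 36*y + 56; no integer root y with |y| ≤ 4.
  x = -2: f_y(-2, y) = 3*y**2 - 32*y + 53; no integer root y with |y| ≤ 4.
  x = -1: f_y(-1, y) = 3*y**2 - 28*y + 48; no integer root y with |y| ≤ 4.
  x = 0: f_y(0, y) = 3*y**2 - 24*y + 41; no integer root y with |y| ≤ 4.
  x = 1: f_y(1, y) = 3*y**2 - 20*y + 32; vanishes at y ∈ {4}. (1, 4): f_x = -3 ≠ 0.
  x = 2: f_y(2, y) = 3*y**2 - 16*y + 21; vanishes at y ∈ {3}. (2, 3): f_x = 0, f = 0 — SINGULAR.
  x = 3: f_y(3, y) = 3*y**2 - 12*y + 8; no integer root y with |y| ≤ 4.
  x = 4: f_y(4, y) = 3*y**2 - 8*y - 7; no integer root y with |y| ≤ 4.
Only singular point on the grid: (2, 3).
Classify: substitute x = 2 + u, y = 3 + v and expand: f = -3*u**3 - u**2*v - u**2 + 2*u*v**2 + v**3 + v**2.
No constant or linear terms (consistent with a singular point). Quadratic part: -u**2 + v**2. Cubic part: -3*u**3 - u**2*v + 2*u*v**2 + v**3.
The quadratic part v**2 - u**2 = (v − u)(v + u) splits into two distinct linear factors, so there are two distinct tangent lines y − 3 = ±(x − 2) — this is a node (ordinary double point).
Classification: node.


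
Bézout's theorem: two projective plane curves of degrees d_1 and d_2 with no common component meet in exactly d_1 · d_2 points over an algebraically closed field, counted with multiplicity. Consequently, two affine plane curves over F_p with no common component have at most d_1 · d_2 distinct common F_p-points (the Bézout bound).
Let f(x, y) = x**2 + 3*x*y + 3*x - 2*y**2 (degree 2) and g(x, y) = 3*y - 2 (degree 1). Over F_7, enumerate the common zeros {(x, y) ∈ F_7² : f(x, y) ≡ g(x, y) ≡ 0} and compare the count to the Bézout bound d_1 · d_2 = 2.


Common zeros: ∅; count = 0; Bézout bound = 2.

deg(f) = 2, deg(g) = 1, so Bézout bound = 2.
Scan x ∈ F_7. For each x, list the y ∈ F_7 with f(x, y) ≡ 0 and those with g(x, y) ≡ 0 (mod 7); the common zeros in that column are the intersection.
  x = 0: f ≡ 0 at y ∈ {0}; g ≡ 0 at y ∈ {3}; common: ∅.
  x = 1: f ≡ 0 at y ∈ ∅; g ≡ 0 at y ∈ {3}; common: ∅.
  x = 2: f ≡ 0 at y ∈ {1, 2}; g ≡ 0 at y ∈ {3}; common: ∅.
  x = 3: f ≡ 0 at y ∈ {2, 6}; g ≡ 0 at y ∈ {3}; common: ∅.
  x = 4: f ≡ 0 at y ∈ {0, 6}; g ≡ 0 at y ∈ {3}; common: ∅.
  x = 5: f ≡ 0 at y ∈ ∅; g ≡ 0 at y ∈ {3}; common: ∅.
  x = 6: f ≡ 0 at y ∈ {1}; g ≡ 0 at y ∈ {3}; common: ∅.
Collecting: common zeros = ∅, so the count is 0.
Comparison with the Bézout bound: 0 ≤ 2 = deg(f)·deg(g), as expected for curves with no common component (the affine F_7-count falls short of the bound because intersections may lie at infinity, over extension fields, or carry multiplicity).


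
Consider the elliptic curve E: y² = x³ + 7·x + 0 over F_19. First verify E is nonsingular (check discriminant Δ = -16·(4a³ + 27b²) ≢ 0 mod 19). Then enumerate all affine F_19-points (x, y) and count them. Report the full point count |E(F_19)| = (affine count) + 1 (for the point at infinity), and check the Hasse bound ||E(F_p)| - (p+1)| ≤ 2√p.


Affine points = {(0, 0), (4, 4), (4, 15), (6, 7), (6, 12), (8, 6), (8, 13), (10, 5), (10, 14), (12, 8), (12, 11), (14, 7), (14, 12), (16, 3), (16, 16), (17, 4), (17, 15), (18, 7), (18, 12)}; affine count = 19; |E(F_19)| = 20.

Discriminant check: Δ ∝ 4a³ + 27b² = 4·7³ + 27·0² = 4·343 + 27·0 ≡ 4 (mod 19). Nonzero ⇒ E is nonsingular.
For each x ∈ F_19, compute rhs = x³ + 7·x + 0 mod 19, then count y ∈ F_19 with y² ≡ rhs.
  x = 0: rhs = 0, matching y values: 0 (1 points).
  x = 1: rhs = 8, matching y values: none (0 points).
  x = 2: rhs = 3, matching y values: none (0 points).
  x = 3: rhs = 10, matching y values: none (0 points).
  x = 4: rhs = 16, matching y values: 4, 15 (2 points).
  x = 5: rhs = 8, matching y values: none (0 points).
  x = 6: rhs = 11, matching y values: 7, 12 (2 points).
  x = 7: rhs = 12, matching y values: none (0 points).
  x = 8: rhs = 17, matching y values: 6, 13 (2 points).
  x = 9: rhs = 13, matching y values: none (0 points).
  x = 10: rhs = 6, matching y values: 5, 14 (2 points).
  x = 11: rhs = 2, matching y values: none (0 points).
  x = 12: rhs = 7, matching y values: 8, 11 (2 points).
  x = 13: rhs = 8, matching y values: none (0 points).
  x = 14: rhs = 11, matching y values: 7, 12 (2 points).
  x = 15: rhs = 3, matching y values: none (0 points).
  x = 16: rhs = 9, matching y values: 3, 16 (2 points).
  x = 17: rhs = 16, matching y values: 4, 15 (2 points).
  x = 18: rhs = 11, matching y values: 7, 12 (2 points).
Total affine count: 19.
Full point count |E(F_19)| = 19 + 1 = 20.
Hasse bound: |20 − (19+1)| = |0| = 0 ≤ 2√19 ≈ 8.7178 ✓.


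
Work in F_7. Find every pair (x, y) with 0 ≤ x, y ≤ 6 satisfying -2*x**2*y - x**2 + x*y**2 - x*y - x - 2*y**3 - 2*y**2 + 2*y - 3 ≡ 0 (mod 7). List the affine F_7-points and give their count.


Affine F_7-points: {(3, 1), (3, 4), (3, 6), (4, 3), (6, 1), (6, 4)}; count = 6.

For each of the 49 pairs (x, y) ∈ F_7², evaluate f(x, y) mod 7. Record the zeros.
  x = 0: [0↦4, 1↦2, 2↦5, 3↦1, 4↦6, 5↦1, 6↦2]  zeros at y ∈ ∅
  x = 1: [0↦2, 1↦5, 2↦1, 3↦6, 4↦1, 5↦2, 6↦4]  zeros at y ∈ ∅
  x = 2: [0↦5, 1↦2, 2↦1, 3↦4, 4↦6, 5↦2, 6↦1]  zeros at y ∈ ∅
  x = 3: [0↦6, 1↦0, 2↦5, 3↦2, 4↦0, 5↦1, 6↦0]  zeros at y ∈ {1, 4, 6}
  x = 4: [0↦5, 1↦6, 2↦6, 3↦0, 4↦4, 5↦6, 6↦1]  zeros at y ∈ {3}
  x = 5: [0↦2, 1↦6, 2↦4, 3↦5, 4↦4, 5↦3, 6↦4]  zeros at y ∈ ∅
  x = 6: [0↦4, 1↦0, 2↦6, 3↦3, 4↦0, 5↦6, 6↦2]  zeros at y ∈ {1, 4}
Collecting zeros: affine points = {(3, 1), (3, 4), (3, 6), (4, 3), (6, 1), (6, 4)}.
Total count |C(F_7)_aff| = 6.


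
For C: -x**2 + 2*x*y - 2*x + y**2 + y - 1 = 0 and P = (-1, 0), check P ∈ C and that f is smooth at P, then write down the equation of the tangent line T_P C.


Tangent line at P: -y = 0.

Step 1: f(-1, 0) = 0, so P lies on C.
Step 2: partial derivatives
  f_x(x, y) = -2*x + 2*y - 2, f_y(x, y) = 2*x + 2*y + 1.
  f_x(P) = 0, f_y(P) = -1 (gradient nonzero, so P is smooth).
Step 3: tangent line at P: 0·(x − -1) + -1·(y − 0) = 0.
Expanding: -y = 0.


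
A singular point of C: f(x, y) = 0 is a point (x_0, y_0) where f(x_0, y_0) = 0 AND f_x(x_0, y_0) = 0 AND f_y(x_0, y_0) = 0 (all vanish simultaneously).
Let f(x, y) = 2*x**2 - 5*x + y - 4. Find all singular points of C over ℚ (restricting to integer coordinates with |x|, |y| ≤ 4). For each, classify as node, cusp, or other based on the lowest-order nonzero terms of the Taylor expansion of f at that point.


No singular points in the scanned grid; C is smooth there.

Compute partial derivatives:
  f_x = 4*x - 5.
  f_y = 1.
f_y = 1 is a nonzero constant, so f_y never vanishes: no point (x, y) can satisfy f = f_x = f_y = 0. In particular no (x, y) ∈ {−4, ..., 4}² is singular; the curve is smooth.


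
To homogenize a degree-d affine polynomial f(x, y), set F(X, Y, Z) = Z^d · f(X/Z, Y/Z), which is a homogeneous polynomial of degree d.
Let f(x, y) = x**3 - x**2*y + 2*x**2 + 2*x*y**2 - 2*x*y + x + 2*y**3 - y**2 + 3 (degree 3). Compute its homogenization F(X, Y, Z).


F(X, Y, Z) = X**3 - X**2*Y + 2*X**2*Z + 2*X*Y**2 - 2*X*Y*Z + X*Z**2 + 2*Y**3 - Y**2*Z + 3*Z**3

deg(f) = 3.
Substitute x = X/Z, y = Y/Z into f, then multiply by Z^3.
  monomial 1·x^3·y^0 ↦ 1·X^3·Y^0·Z^0.
  monomial -1·x^2·y^1 ↦ -1·X^2·Y^1·Z^0.
  monomial 2·x^2·y^0 ↦ 2·X^2·Y^0·Z^1.
  monomial 2·x^1·y^2 ↦ 2·X^1·Y^2·Z^0.
  monomial -2·x^1·y^1 ↦ -2·X^1·Y^1·Z^1.
  monomial 1·x^1·y^0 ↦ 1·X^1·Y^0·Z^2.
  monomial 2·x^0·y^3 ↦ 2·X^0·Y^3·Z^0.
  monomial -1·x^0·y^2 ↦ -1·X^0·Y^2·Z^1.
  monomial 3·x^0·y^0 ↦ 3·X^0·Y^0·Z^3.
Collecting: F(X, Y, Z) = X**3 - X**2*Y + 2*X**2*Z + 2*X*Y**2 - 2*X*Y*Z + X*Z**2 + 2*Y**3 - Y**2*Z + 3*Z**3.


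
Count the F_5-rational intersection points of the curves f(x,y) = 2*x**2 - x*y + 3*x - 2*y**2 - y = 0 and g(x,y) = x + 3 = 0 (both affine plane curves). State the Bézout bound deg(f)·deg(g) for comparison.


Common zeros: {(2, 2), (2, 4)}; count = 2; Bézout bound = 2.

deg(f) = 2, deg(g) = 1, so Bézout bound = 2.
Scan x ∈ F_5. For each x, list the y ∈ F_5 with f(x, y) ≡ 0 and those with g(x, y) ≡ 0 (mod 5); the common zeros in that column are the intersection.
  x = 0: f ≡ 0 at y ∈ {0, 2}; g ≡ 0 at y ∈ ∅; common: ∅.
  x = 1: f ≡ 0 at y ∈ {0, 4}; g ≡ 0 at y ∈ ∅; common: ∅.
  x = 2: f ≡ 0 at y ∈ {2, 4}; g ≡ 0 at y ∈ {0, 1, 2, 3, 4}; common: {2, 4}.
  x = 3: f ≡ 0 at y ∈ ∅; g ≡ 0 at y ∈ ∅; common: ∅.
  x = 4: f ≡ 0 at y ∈ ∅; g ≡ 0 at y ∈ ∅; common: ∅.
Collecting: common zeros = {(2, 2), (2, 4)}, so the count is 2.
Comparison with the Bézout bound: 2 ≤ 2 = deg(f)·deg(g), as expected for curves with no common component (the bound is attained).


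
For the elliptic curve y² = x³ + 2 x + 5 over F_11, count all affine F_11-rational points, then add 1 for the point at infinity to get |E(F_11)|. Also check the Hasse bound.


Affine points = {(0, 4), (0, 7), (3, 4), (3, 7), (4, 0), (8, 4), (8, 7), (9, 2), (9, 9)}; affine count = 9; |E(F_11)| = 10.

Discriminant check: Δ ∝ 4a³ + 27b² = 4·2³ + 27·5² = 4·8 + 27·25 ≡ 3 (mod 11). Nonzero ⇒ E is nonsingular.
For each x ∈ F_11, compute rhs = x³ + 2·x + 5 mod 11, then count y ∈ F_11 with y² ≡ rhs.
  x = 0: rhs = 5, matching y values: 4, 7 (2 points).
  x = 1: rhs = 8, matching y values: none (0 points).
  x = 2: rhs = 6, matching y values: none (0 points).
  x = 3: rhs = 5, matching y values: 4, 7 (2 points).
  x = 4: rhs = 0, matching y values: 0 (1 points).
  x = 5: rhs = 8, matching y values: none (0 points).
  x = 6: rhs = 2, matching y values: none (0 points).
  x = 7: rhs = 10, matching y values: none (0 points).
  x = 8: rhs = 5, matching y values: 4, 7 (2 points).
  x = 9: rhs = 4, matching y values: 2, 9 (2 points).
  x = 10: rhs = 2, matching y values: none (0 points).
Total affine count: 9.
Full point count |E(F_11)| = 9 + 1 = 10.
Hasse bound: |10 − (11+1)| = |-2| = 2 ≤ 2√11 ≈ 6.6332 ✓.


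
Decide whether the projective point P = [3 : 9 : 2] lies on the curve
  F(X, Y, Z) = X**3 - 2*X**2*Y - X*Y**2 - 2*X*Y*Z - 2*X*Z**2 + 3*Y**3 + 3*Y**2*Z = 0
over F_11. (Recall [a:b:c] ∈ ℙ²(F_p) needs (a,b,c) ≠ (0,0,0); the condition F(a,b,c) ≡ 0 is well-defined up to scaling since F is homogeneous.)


F(3,9,2) ≡ 7 (mod 11); P is NOT on the curve.

Evaluate F(3, 9, 2) term-by-term (mod 11).
  X**3 ↦ 1·27·1·1 = 27
  -2*X**2*Y ↦ -2·9·9·1 = -162
  -X*Y**2 ↦ -1·3·81·1 = -243
  -2*X*Y*Z ↦ -2·3·9·2 = -108
  -2*X*Z**2 ↦ -2·3·1·4 = -24
  3*Y**3 ↦ 3·1·729·1 = 2187
  3*Y**2*Z ↦ 3·1·81·2 = 486
Sum: F(3, 9, 2) = (27) + (-162) + (-243) + (-108) + (-24) + (2187) + (486) = 2163.
Reducing mod 11: 2163 ≡ 7 (mod 11).
Since F(a, b, c) ≡ 7 ≠ 0 (mod 11), P does NOT lie on the curve.


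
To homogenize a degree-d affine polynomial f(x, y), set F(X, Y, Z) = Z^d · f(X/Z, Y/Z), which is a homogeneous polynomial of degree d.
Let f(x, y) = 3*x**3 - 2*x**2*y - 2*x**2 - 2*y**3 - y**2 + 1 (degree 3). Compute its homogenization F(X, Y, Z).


F(X, Y, Z) = 3*X**3 - 2*X**2*Y - 2*X**2*Z - 2*Y**3 - Y**2*Z + Z**3

deg(f) = 3.
Substitute x = X/Z, y = Y/Z into f, then multiply by Z^3.
  monomial 3·x^3·y^0 ↦ 3·X^3·Y^0·Z^0.
  monomial -2·x^2·y^1 ↦ -2·X^2·Y^1·Z^0.
  monomial -2·x^2·y^0 ↦ -2·X^2·Y^0·Z^1.
  monomial -2·x^0·y^3 ↦ -2·X^0·Y^3·Z^0.
  monomial -1·x^0·y^2 ↦ -1·X^0·Y^2·Z^1.
  monomial 1·x^0·y^0 ↦ 1·X^0·Y^0·Z^3.
Collecting: F(X, Y, Z) = 3*X**3 - 2*X**2*Y - 2*X**2*Z - 2*Y**3 - Y**2*Z + Z**3.


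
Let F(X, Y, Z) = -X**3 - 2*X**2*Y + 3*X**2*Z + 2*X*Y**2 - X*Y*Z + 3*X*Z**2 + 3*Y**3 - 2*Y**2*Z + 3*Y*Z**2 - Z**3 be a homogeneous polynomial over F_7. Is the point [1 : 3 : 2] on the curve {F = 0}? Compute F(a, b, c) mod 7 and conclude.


F(1,3,2) ≡ 5 (mod 7); P is NOT on the curve.

Evaluate F(1, 3, 2) term-by-term (mod 7).
  -X**3 ↦ -1·1·1·1 = -1
  -2*X**2*Y ↦ -2·1·3·1 = -6
  3*X**2*Z ↦ 3·1·1·2 = 6
  2*X*Y**2 ↦ 2·1·9·1 = 18
  -X*Y*Z ↦ -1·1·3·2 = -6
  3*X*Z**2 ↦ 3·1·1·4 = 12
  3*Y**3 ↦ 3·1·27·1 = 81
  -2*Y**2*Z ↦ -2·1·9·2 = -36
  3*Y*Z**2 ↦ 3·1·3·4 = 36
  -Z**3 ↦ -1·1·1·8 = -8
Sum: F(1, 3, 2) = (-1) + (-6) + (6) + (18) + (-6) + (12) + (81) + (-36) + (36) + (-8) = 96.
Reducing mod 7: 96 ≡ 5 (mod 7).
Since F(a, b, c) ≡ 5 ≠ 0 (mod 7), P does NOT lie on the curve.


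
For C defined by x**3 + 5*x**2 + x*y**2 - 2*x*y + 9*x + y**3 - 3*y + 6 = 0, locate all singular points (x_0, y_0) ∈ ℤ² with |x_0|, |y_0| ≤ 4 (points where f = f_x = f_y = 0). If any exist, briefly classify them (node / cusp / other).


Singular points: {(-2, 1)}; classification: node.

Compute partial derivatives:
  f_x = 3*x**2 + 10*x + y**2 - 2*y + 9.
  f_y = 2*x*y - 2*x + 3*y**2 - 3.
Scan x_0 ∈ {−4, ..., 4}. For each x_0, f_y(x_0, y) is a polynomial in y; find its integer roots y ∈ {−4, ..., 4}, then test f_x and f at those candidates.
  x = -4: f_y(-4, y) = 3*y**2 - 8*y + 5; vanishes at y ∈ {1}. (-4, 1): f_x = 16 ≠ 0.
  x = -3: f_y(-3, y) = 3*y**2 - 6*y + 3; vanishes at y ∈ {1}. (-3, 1): f_x = 5 ≠ 0.
  x = -2: f_y(-2, y) = 3*y**2 - 4*y + 1; vanishes at y ∈ {1}. (-2, 1): f_x = 0, f = 0 — SINGULAR.
  x = -1: f_y(-1, y) = 3*y**2 - 2*y - 1; vanishes at y ∈ {1}. (-1, 1): f_x = 1 ≠ 0.
  x = 0: f_y(0, y) = 3*y**2 - 3; vanishes at y ∈ {-1, 1}. (0, -1): f_x = 12 ≠ 0; (0, 1): f_x = 8 ≠ 0.
  x = 1: f_y(1, y) = 3*y**2 + 2*y - 5; vanishes at y ∈ {1}. (1, 1): f_x = 21 ≠ 0.
  x = 2: f_y(2, y) = 3*y**2 + 4*y - 7; vanishes at y ∈ {1}. (2, 1): f_x = 40 ≠ 0.
  x = 3: f_y(3, y) = 3*y**2 + 6*y - 9; vanishes at y ∈ {-3, 1}. (3, -3): f_x = 81 ≠ 0; (3, 1): f_x = 65 ≠ 0.
  x = 4: f_y(4, y) = 3*y**2 + 8*y - 11; vanishes at y ∈ {1}. (4, 1): f_x = 96 ≠ 0.
Only singular point on the grid: (-2, 1).
Classify: substitute x = -2 + u, y = 1 + v and expand: f = u**3 - u**2 + u*v**2 + v**3 + v**2.
No constant or linear terms (consistent with a singular point). Quadratic part: -u**2 + v**2. Cubic part: u**3 + u*v**2 + v**3.
The quadratic part v**2 - u**2 = (v − u)(v + u) splits into two distinct linear factors, so there are two distinct tangent lines y − 1 = ±(x − -2) — this is a node (ordinary double point).
Classification: node.


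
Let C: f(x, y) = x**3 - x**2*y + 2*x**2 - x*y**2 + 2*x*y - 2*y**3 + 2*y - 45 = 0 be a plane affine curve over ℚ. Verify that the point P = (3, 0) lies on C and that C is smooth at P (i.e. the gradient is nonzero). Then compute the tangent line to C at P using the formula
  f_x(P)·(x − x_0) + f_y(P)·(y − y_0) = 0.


Tangent line at P: 39*x - y - 117 = 0.

Step 1: f(3, 0) = 0, so P lies on C.
Step 2: partial derivatives
  f_x(x, y) = 3*x**2 - 2*x*y + 4*x - y**2 + 2*y, f_y(x, y) = -x**2 - 2*x*y + 2*x - 6*y**2 + 2.
  f_x(P) = 39, f_y(P) = -1 (gradient nonzero, so P is smooth).
Step 3: tangent line at P: 39·(x − 3) + -1·(y − 0) = 0.
Expanding: 39*x - y - 117 = 0.


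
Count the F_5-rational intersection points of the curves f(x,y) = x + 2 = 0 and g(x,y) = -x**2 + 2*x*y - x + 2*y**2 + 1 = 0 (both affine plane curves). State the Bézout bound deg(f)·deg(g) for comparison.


Common zeros: {(3, 3), (3, 4)}; count = 2; Bézout bound = 2.

deg(f) = 1, deg(g) = 2, so Bézout bound = 2.
Scan x ∈ F_5. For each x, list the y ∈ F_5 with f(x, y) ≡ 0 and those with g(x, y) ≡ 0 (mod 5); the common zeros in that column are the intersection.
  x = 0: f ≡ 0 at y ∈ ∅; g ≡ 0 at y ∈ ∅; common: ∅.
  x = 1: f ≡ 0 at y ∈ ∅; g ≡ 0 at y ∈ ∅; common: ∅.
  x = 2: f ≡ 0 at y ∈ ∅; g ≡ 0 at y ∈ {0, 3}; common: ∅.
  x = 3: f ≡ 0 at y ∈ {0, 1, 2, 3, 4}; g ≡ 0 at y ∈ {3, 4}; common: {3, 4}.
  x = 4: f ≡ 0 at y ∈ ∅; g ≡ 0 at y ∈ {2, 4}; common: ∅.
Collecting: common zeros = {(3, 3), (3, 4)}, so the count is 2.
Comparison with the Bézout bound: 2 ≤ 2 = deg(f)·deg(g), as expected for curves with no common component (the bound is attained).


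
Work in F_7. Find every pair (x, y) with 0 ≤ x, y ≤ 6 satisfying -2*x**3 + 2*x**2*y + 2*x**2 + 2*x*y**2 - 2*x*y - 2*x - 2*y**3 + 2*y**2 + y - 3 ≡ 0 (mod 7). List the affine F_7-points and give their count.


Affine F_7-points: {(0, 6), (1, 6), (2, 3), (3, 4), (5, 5), (6, 4), (6, 6)}; count = 7.

For each of the 49 pairs (x, y) ∈ F_7², evaluate f(x, y) mod 7. Record the zeros.
  x = 0: [0↦4, 1↦5, 2↦5, 3↦6, 4↦3, 5↦5, 6↦0]  zeros at y ∈ {6}
  x = 1: [0↦2, 1↦5, 2↦4, 3↦1, 4↦5, 5↦4, 6↦0]  zeros at y ∈ {6}
  x = 2: [0↦6, 1↦1, 2↦3, 3↦0, 4↦1, 5↦1, 6↦2]  zeros at y ∈ {3}
  x = 3: [0↦4, 1↦2, 2↦4, 3↦5, 4↦0, 5↦5, 6↦1]  zeros at y ∈ {4}
  x = 4: [0↦5, 1↦3, 2↦2, 3↦4, 4↦4, 5↦4, 6↦6]  zeros at y ∈ ∅
  x = 5: [0↦4, 1↦6, 2↦6, 3↦6, 4↦1, 5↦0, 6↦5]  zeros at y ∈ {5}
  x = 6: [0↦3, 1↦6, 2↦4, 3↦6, 4↦0, 5↦2, 6↦0]  zeros at y ∈ {4, 6}
Collecting zeros: affine points = {(0, 6), (1, 6), (2, 3), (3, 4), (5, 5), (6, 4), (6, 6)}.
Total count |C(F_7)_aff| = 7.


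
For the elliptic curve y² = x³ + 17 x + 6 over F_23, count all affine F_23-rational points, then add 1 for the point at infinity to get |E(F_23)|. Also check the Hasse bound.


Affine points = {(0, 11), (0, 12), (1, 1), (1, 22), (2, 5), (2, 18), (4, 0), (5, 3), (5, 20), (6, 5), (6, 18), (7, 10), (7, 13), (10, 7), (10, 16), (11, 11), (11, 12), (12, 11), (12, 12), (13, 3), (13, 20), (15, 5), (15, 18), (16, 2), (16, 21), (18, 7), (18, 16), (19, 9), (19, 14)}; affine count = 29; |E(F_23)| = 30.

Discriminant check: Δ ∝ 4a³ + 27b² = 4·17³ + 27·6² = 4·4913 + 27·36 ≡ 16 (mod 23). Nonzero ⇒ E is nonsingular.
For each x ∈ F_23, compute rhs = x³ + 17·x + 6 mod 23, then count y ∈ F_23 with y² ≡ rhs.
  x = 0: rhs = 6, matching y values: 11, 12 (2 points).
  x = 1: rhs = 1, matching y values: 1, 22 (2 points).
  x = 2: rhs = 2, matching y values: 5, 18 (2 points).
  x = 3: rhs = 15, matching y values: none (0 points).
  x = 4: rhs = 0, matching y values: 0 (1 points).
  x = 5: rhs = 9, matching y values: 3, 20 (2 points).
  x = 6: rhs = 2, matching y values: 5, 18 (2 points).
  x = 7: rhs = 8, matching y values: 10, 13 (2 points).
  x = 8: rhs = 10, matching y values: none (0 points).
  x = 9: rhs = 14, matching y values: none (0 points).
  x = 10: rhs = 3, matching y values: 7, 16 (2 points).
  x = 11: rhs = 6, matching y values: 11, 12 (2 points).
  x = 12: rhs = 6, matching y values: 11, 12 (2 points).
  x = 13: rhs = 9, matching y values: 3, 20 (2 points).
  x = 14: rhs = 21, matching y values: none (0 points).
  x = 15: rhs = 2, matching y values: 5, 18 (2 points).
  x = 16: rhs = 4, matching y values: 2, 21 (2 points).
  x = 17: rhs = 10, matching y values: none (0 points).
  x = 18: rhs = 3, matching y values: 7, 16 (2 points).
  x = 19: rhs = 12, matching y values: 9, 14 (2 points).
  x = 20: rhs = 20, matching y values: none (0 points).
  x = 21: rhs = 10, matching y values: none (0 points).
  x = 22: rhs = 11, matching y values: none (0 points).
Total affine count: 29.
Full point count |E(F_23)| = 29 + 1 = 30.
Hasse bound: |30 − (23+1)| = |6| = 6 ≤ 2√23 ≈ 9.5917 ✓.


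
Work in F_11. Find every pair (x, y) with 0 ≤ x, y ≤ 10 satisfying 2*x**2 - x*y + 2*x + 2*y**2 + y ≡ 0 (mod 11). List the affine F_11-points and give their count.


Affine F_11-points: {(0, 0), (0, 5), (1, 3), (1, 8), (2, 8), (2, 9), (5, 3), (5, 10), (7, 5), (7, 9), (10, 0), (10, 10)}; count = 12.

For each of the 121 pairs (x, y) ∈ F_11², evaluate f(x, y) mod 11. Record the zeros.
  x = 0: [0↦0, 1↦3, 2↦10, 3↦10, 4↦3, 5↦0, 6↦1, 7↦6, 8↦4, 9↦6, 10↦1]  zeros at y ∈ {0, 5}
  x = 1: [0↦4, 1↦6, 2↦1, 3↦0, 4↦3, 5↦10, 6↦10, 7↦3, 8↦0, 9↦1, 10↦6]  zeros at y ∈ {3, 8}
  x = 2: [0↦1, 1↦2, 2↦7, 3↦5, 4↦7, 5↦2, 6↦1, 7↦4, 8↦0, 9↦0, 10↦4]  zeros at y ∈ {8, 9}
  x = 3: [0↦2, 1↦2, 2↦6, 3↦3, 4↦4, 5↦9, 6↦7, 7↦9, 8↦4, 9↦3, 10↦6]  zeros at y ∈ ∅
  x = 4: [0↦7, 1↦6, 2↦9, 3↦5, 4↦5, 5↦9, 6↦6, 7↦7, 8↦1, 9↦10, 10↦1]  zeros at y ∈ ∅
  x = 5: [0↦5, 1↦3, 2↦5, 3↦0, 4↦10, 5↦2, 6↦9, 7↦9, 8↦2, 9↦10, 10↦0]  zeros at y ∈ {3, 10}
  x = 6: [0↦7, 1↦4, 2↦5, 3↦10, 4↦8, 5↦10, 6↦5, 7↦4, 8↦7, 9↦3, 10↦3]  zeros at y ∈ ∅
  x = 7: [0↦2, 1↦9, 2↦9, 3↦2, 4↦10, 5↦0, 6↦5, 7↦3, 8↦5, 9↦0, 10↦10]  zeros at y ∈ {5, 9}
  x = 8: [0↦1, 1↦7, 2↦6, 3↦9, 4↦5, 5↦5, 6↦9, 7↦6, 8↦7, 9↦1, 10↦10]  zeros at y ∈ ∅
  x = 9: [0↦4, 1↦9, 2↦7, 3↦9, 4↦4, 5↦3, 6↦6, 7↦2, 8↦2, 9↦6, 10↦3]  zeros at y ∈ ∅
  x = 10: [0↦0, 1↦4, 2↦1, 3↦2, 4↦7, 5↦5, 6↦7, 7↦2, 8↦1, 9↦4, 10↦0]  zeros at y ∈ {0, 10}
Collecting zeros: affine points = {(0, 0), (0, 5), (1, 3), (1, 8), (2, 8), (2, 9), (5, 3), (5, 10), (7, 5), (7, 9), (10, 0), (10, 10)}.
Total count |C(F_11)_aff| = 12.


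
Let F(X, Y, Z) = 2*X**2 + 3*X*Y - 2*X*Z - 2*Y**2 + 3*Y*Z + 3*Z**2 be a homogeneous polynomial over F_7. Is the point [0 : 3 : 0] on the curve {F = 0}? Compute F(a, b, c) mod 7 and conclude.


F(0,3,0) ≡ 3 (mod 7); P is NOT on the curve.

Evaluate F(0, 3, 0) term-by-term (mod 7).
  2*X**2 ↦ 2·0·1·1 = 0
  3*X*Y ↦ 3·0·3·1 = 0
  -2*X*Z ↦ -2·0·1·0 = 0
  -2*Y**2 ↦ -2·1·9·1 = -18
  3*Y*Z ↦ 3·1·3·0 = 0
  3*Z**2 ↦ 3·1·1·0 = 0
Sum: F(0, 3, 0) = (0) + (0) + (0) + (-18) + (0) + (0) = -18.
Reducing mod 7: -18 ≡ 3 (mod 7).
Since F(a, b, c) ≡ 3 ≠ 0 (mod 7), P does NOT lie on the curve.


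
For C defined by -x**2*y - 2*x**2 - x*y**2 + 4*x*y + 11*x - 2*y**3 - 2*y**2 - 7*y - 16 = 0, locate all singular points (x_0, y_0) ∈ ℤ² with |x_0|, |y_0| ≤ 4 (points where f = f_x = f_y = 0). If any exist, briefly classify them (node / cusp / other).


Singular points: {(3, -1)}; classification: node.

Compute partial derivatives:
  f_x = -2*x*y - 4*x - y**2 + 4*y + 11.
  f_y = -x**2 - 2*x*y + 4*x - 6*y**2 - 4*y - 7.
Scan x_0 ∈ {−4, ..., 4}. For each x_0, f_y(x_0, y) is a polynomial in y; find its integer roots y ∈ {−4, ..., 4}, then test f_x and f at those candidates.
  x = -4: f_y(-4, y) = -6*y**2 + 4*y - 39; no integer root y with |y| ≤ 4.
  x = -3: f_y(-3, y) = -6*y**2 + 2*y - 28; no integer root y with |y| ≤ 4.
  x = -2: f_y(-2, y) = -6*y**2 - 19; no integer root y with |y| ≤ 4.
  x = -1: f_y(-1, y) = -6*y**2 - 2*y - 12; no integer root y with |y| ≤ 4.
  x = 0: f_y(0, y) = -6*y**2 - 4*y - 7; no integer root y with |y| ≤ 4.
  x = 1: f_y(1, y) = -6*y**2 - 6*y - 4; no integer root y with |y| ≤ 4.
  x = 2: f_y(2, y) = -6*y**2 - 8*y - 3; no integer root y with |y| ≤ 4.
  x = 3: f_y(3, y) = -6*y**2 - 10*y - 4; vanishes at y ∈ {-1}. (3, -1): f_x = 0, f = 0 — SINGULAR.
  x = 4: f_y(4, y) = -6*y**2 - 12*y - 7; no integer root y with |y| ≤ 4.
Only singular point on the grid: (3, -1).
Classify: substitute x = 3 + u, y = -1 + v and expand: f = -u**2*v - u**2 - u*v**2 - 2*v**3 + v**2.
No constant or linear terms (consistent with a singular point). Quadratic part: -u**2 + v**2. Cubic part: -u**2*v - u*v**2 - 2*v**3.
The quadratic part v**2 - u**2 = (v − u)(v + u) splits into two distinct linear factors, so there are two distinct tangent lines y − -1 = ±(x − 3) — this is a node (ordinary double point).
Classification: node.
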